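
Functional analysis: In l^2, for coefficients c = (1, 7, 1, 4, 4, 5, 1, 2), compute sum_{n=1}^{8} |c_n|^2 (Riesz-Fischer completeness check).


sum |c_n|^2 = 1^2 + 7^2 + 1^2 + 4^2 + 4^2 + 5^2 + 1^2 + 2^2
= 1 + 49 + 1 + 16 + 16 + 25 + 1 + 4
= 113

113


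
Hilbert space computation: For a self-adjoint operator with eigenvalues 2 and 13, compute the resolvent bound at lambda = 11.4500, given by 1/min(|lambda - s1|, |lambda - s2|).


dist(11.4500, {2, 13}) = min(|11.4500 - 2|, |11.4500 - 13|)
= min(9.4500, 1.5500) = 1.5500
Resolvent bound = 1/1.5500 = 0.6452

0.6452


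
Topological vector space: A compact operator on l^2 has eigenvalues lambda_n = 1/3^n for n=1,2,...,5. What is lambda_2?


The eigenvalue formula gives lambda_2 = 1/3^2
= 1/9
= 0.1111

0.1111


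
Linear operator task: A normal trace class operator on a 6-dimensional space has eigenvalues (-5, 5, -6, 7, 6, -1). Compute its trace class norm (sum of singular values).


For a normal operator, singular values equal |eigenvalues|.
Trace norm = sum |lambda_i| = 5 + 5 + 6 + 7 + 6 + 1
= 30

30


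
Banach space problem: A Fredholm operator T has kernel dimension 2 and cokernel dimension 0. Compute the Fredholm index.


The Fredholm index is defined as ind(T) = dim(ker T) - dim(coker T)
= 2 - 0
= 2

2


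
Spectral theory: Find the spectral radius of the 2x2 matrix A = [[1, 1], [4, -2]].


For a 2x2 matrix, eigenvalues satisfy lambda^2 - (trace)*lambda + det = 0
trace = 1 + -2 = -1
det = 1*-2 - 1*4 = -6
discriminant = (-1)^2 - 4*(-6) = 25
spectral radius = max |eigenvalue| = 3.0000

3.0000


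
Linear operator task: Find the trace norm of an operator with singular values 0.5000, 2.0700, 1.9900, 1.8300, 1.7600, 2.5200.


The nuclear norm is the sum of all singular values.
||T||_1 = 0.5000 + 2.0700 + 1.9900 + 1.8300 + 1.7600 + 2.5200
= 10.6700

10.6700


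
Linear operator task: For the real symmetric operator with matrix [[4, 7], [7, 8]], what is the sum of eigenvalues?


For a self-adjoint (symmetric) matrix, the eigenvalues are real.
The sum of eigenvalues equals the trace of the matrix.
trace = 4 + 8 = 12

12


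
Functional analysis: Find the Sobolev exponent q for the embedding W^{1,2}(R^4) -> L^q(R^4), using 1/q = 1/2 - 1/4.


Using the Sobolev embedding formula: 1/q = 1/p - k/n
1/q = 1/2 - 1/4 = 1/4
q = 1/(1/4) = 4

4.0000


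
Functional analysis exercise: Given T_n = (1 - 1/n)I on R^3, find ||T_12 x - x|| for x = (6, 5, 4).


T_12 x - x = (1 - 1/12)x - x = -x/12
||x|| = sqrt(77) = 8.7750
||T_12 x - x|| = ||x||/12 = 8.7750/12 = 0.7312

0.7312


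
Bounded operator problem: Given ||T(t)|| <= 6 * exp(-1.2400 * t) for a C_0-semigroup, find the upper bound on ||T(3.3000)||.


||T(3.3000)|| <= 6 * exp(-1.2400 * 3.3000)
= 6 * exp(-4.0920)
= 6 * 0.0167
= 0.1002

0.1002


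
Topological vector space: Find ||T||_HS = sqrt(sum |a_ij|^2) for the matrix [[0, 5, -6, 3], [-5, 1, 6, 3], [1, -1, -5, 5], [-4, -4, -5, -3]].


The Hilbert-Schmidt norm is sqrt(sum of squares of all entries).
Sum of squares = 0^2 + 5^2 + (-6)^2 + 3^2 + (-5)^2 + 1^2 + 6^2 + 3^2 + 1^2 + (-1)^2 + (-5)^2 + 5^2 + (-4)^2 + (-4)^2 + (-5)^2 + (-3)^2
= 0 + 25 + 36 + 9 + 25 + 1 + 36 + 9 + 1 + 1 + 25 + 25 + 16 + 16 + 25 + 9 = 259
||T||_HS = sqrt(259) = 16.0935

16.0935


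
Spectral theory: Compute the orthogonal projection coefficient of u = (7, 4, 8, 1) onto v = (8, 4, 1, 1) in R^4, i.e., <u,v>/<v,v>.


Computing <u,v> = 7*8 + 4*4 + 8*1 + 1*1 = 81
Computing <v,v> = 8^2 + 4^2 + 1^2 + 1^2 = 82
Projection coefficient = 81/82 = 0.9878

0.9878


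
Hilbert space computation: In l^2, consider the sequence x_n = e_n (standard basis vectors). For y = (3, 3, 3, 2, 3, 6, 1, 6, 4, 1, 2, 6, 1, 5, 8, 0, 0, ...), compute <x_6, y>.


x_6 = e_6 is the standard basis vector with 1 in position 6.
<x_6, y> = y_6 = 6
As n -> infinity, <x_n, y> -> 0, confirming weak convergence of (x_n) to 0.

6


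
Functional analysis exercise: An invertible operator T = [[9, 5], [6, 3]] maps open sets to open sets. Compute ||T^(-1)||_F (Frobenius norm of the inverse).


det(T) = 9*3 - 5*6 = -3
T^(-1) = (1/-3) * [[3, -5], [-6, 9]] = [[-1.0000, 1.6667], [2.0000, -3.0000]]
||T^(-1)||_F^2 = (-1.0000)^2 + 1.6667^2 + 2.0000^2 + (-3.0000)^2 = 16.7778
||T^(-1)||_F = sqrt(16.7778) = 4.0961

4.0961


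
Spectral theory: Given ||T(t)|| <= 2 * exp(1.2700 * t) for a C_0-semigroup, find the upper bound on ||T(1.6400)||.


||T(1.6400)|| <= 2 * exp(1.2700 * 1.6400)
= 2 * exp(2.0828)
= 2 * 8.0269
= 16.0538

16.0538


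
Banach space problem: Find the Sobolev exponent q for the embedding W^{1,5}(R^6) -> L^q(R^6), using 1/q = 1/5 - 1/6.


Using the Sobolev embedding formula: 1/q = 1/p - k/n
1/q = 1/5 - 1/6 = 1/30
q = 1/(1/30) = 30

30.0000


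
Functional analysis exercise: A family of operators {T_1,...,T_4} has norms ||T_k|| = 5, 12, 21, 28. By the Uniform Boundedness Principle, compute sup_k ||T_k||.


By the Uniform Boundedness Principle, the supremum of norms is finite.
sup_k ||T_k|| = max(5, 12, 21, 28) = 28

28


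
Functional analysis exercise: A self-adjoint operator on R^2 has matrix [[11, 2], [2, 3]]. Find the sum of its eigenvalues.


For a self-adjoint (symmetric) matrix, the eigenvalues are real.
The sum of eigenvalues equals the trace of the matrix.
trace = 11 + 3 = 14

14


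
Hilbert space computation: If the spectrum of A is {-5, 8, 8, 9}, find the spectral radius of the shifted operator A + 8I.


Spectrum of A + 8I = {3, 16, 16, 17}
Spectral radius = max |lambda| over the shifted spectrum
= max(3, 16, 16, 17) = 17

17


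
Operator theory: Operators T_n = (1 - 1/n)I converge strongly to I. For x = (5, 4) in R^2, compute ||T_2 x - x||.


T_2 x - x = (1 - 1/2)x - x = -x/2
||x|| = sqrt(41) = 6.4031
||T_2 x - x|| = ||x||/2 = 6.4031/2 = 3.2016

3.2016


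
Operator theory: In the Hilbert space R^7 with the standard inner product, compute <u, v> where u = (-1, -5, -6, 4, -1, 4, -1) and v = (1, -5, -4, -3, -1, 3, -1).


Computing the standard inner product <u, v> = sum u_i * v_i
= -1*1 + -5*-5 + -6*-4 + 4*-3 + -1*-1 + 4*3 + -1*-1
= -1 + 25 + 24 + -12 + 1 + 12 + 1
= 50

50


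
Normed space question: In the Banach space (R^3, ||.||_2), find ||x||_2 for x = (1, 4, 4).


The l^2 norm = (sum |x_i|^2)^(1/2)
Sum of 2th powers = 1 + 16 + 16 = 33
||x||_2 = (33)^(1/2) = 5.7446

5.7446


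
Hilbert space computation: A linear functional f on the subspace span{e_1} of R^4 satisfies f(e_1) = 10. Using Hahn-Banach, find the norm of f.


The norm of f is given by ||f|| = sup_{||x||=1} |f(x)|.
On span{e_1}, ||e_1|| = 1, so ||f|| = |f(e_1)| / ||e_1||
= |10| / 1 = 10.0000

10.0000


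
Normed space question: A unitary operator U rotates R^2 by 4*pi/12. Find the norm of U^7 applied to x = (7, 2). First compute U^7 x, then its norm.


U is a rotation by theta = 4*pi/12
U^7 = rotation by 7*theta = 28*pi/12 = 4*pi/12 (mod 2*pi)
cos(4*pi/12) = 0.5000, sin(4*pi/12) = 0.8660
U^7 x = (0.5000 * 7 - 0.8660 * 2, 0.8660 * 7 + 0.5000 * 2)
= (1.7679, 7.0622)
||U^7 x|| = sqrt(1.7679^2 + 7.0622^2) = sqrt(53.0000) = 7.2801

7.2801


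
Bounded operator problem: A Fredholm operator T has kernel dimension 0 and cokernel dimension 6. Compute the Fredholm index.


The Fredholm index is defined as ind(T) = dim(ker T) - dim(coker T)
= 0 - 6
= -6

-6


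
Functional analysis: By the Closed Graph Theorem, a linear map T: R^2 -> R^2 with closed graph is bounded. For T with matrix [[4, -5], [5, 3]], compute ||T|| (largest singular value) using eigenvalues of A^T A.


A^T A = [[41, -5], [-5, 34]]
trace(A^T A) = 75, det(A^T A) = 1369
discriminant = 75^2 - 4*1369 = 149
Largest eigenvalue of A^T A = (trace + sqrt(disc))/2 = 43.6033
||T|| = sqrt(43.6033) = 6.6033

6.6033


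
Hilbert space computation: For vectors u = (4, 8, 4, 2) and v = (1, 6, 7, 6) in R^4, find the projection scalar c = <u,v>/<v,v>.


Computing <u,v> = 4*1 + 8*6 + 4*7 + 2*6 = 92
Computing <v,v> = 1^2 + 6^2 + 7^2 + 6^2 = 122
Projection coefficient = 92/122 = 0.7541

0.7541


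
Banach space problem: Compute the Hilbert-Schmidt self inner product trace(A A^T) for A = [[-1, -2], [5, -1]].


trace(A * A^T) = sum of squares of all entries
= (-1)^2 + (-2)^2 + 5^2 + (-1)^2
= 1 + 4 + 25 + 1
= 31

31


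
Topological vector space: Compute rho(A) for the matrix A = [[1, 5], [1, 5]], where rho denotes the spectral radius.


For a 2x2 matrix, eigenvalues satisfy lambda^2 - (trace)*lambda + det = 0
trace = 1 + 5 = 6
det = 1*5 - 5*1 = 0
discriminant = 6^2 - 4*(0) = 36
spectral radius = max |eigenvalue| = 6.0000

6.0000


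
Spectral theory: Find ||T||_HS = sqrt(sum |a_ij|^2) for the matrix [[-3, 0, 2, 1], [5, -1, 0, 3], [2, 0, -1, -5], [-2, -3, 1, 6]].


The Hilbert-Schmidt norm is sqrt(sum of squares of all entries).
Sum of squares = (-3)^2 + 0^2 + 2^2 + 1^2 + 5^2 + (-1)^2 + 0^2 + 3^2 + 2^2 + 0^2 + (-1)^2 + (-5)^2 + (-2)^2 + (-3)^2 + 1^2 + 6^2
= 9 + 0 + 4 + 1 + 25 + 1 + 0 + 9 + 4 + 0 + 1 + 25 + 4 + 9 + 1 + 36 = 129
||T||_HS = sqrt(129) = 11.3578

11.3578


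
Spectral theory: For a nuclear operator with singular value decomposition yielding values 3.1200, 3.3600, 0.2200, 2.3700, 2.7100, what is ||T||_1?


The nuclear norm is the sum of all singular values.
||T||_1 = 3.1200 + 3.3600 + 0.2200 + 2.3700 + 2.7100
= 11.7800

11.7800


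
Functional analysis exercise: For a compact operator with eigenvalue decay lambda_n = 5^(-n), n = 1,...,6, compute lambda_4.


The eigenvalue formula gives lambda_4 = 1/5^4
= 1/625
= 0.0016

0.0016


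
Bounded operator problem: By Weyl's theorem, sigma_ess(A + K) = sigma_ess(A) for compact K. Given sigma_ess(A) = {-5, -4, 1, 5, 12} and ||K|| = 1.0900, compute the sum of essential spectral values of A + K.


By Weyl's theorem, the essential spectrum is invariant under compact perturbations.
sigma_ess(A + K) = sigma_ess(A) = {-5, -4, 1, 5, 12}
Sum = -5 + -4 + 1 + 5 + 12 = 9

9


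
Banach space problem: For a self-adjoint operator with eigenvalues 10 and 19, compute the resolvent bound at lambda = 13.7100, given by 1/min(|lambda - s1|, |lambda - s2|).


dist(13.7100, {10, 19}) = min(|13.7100 - 10|, |13.7100 - 19|)
= min(3.7100, 5.2900) = 3.7100
Resolvent bound = 1/3.7100 = 0.2695

0.2695


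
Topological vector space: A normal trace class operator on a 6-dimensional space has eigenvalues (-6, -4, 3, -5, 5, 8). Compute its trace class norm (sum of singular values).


For a normal operator, singular values equal |eigenvalues|.
Trace norm = sum |lambda_i| = 6 + 4 + 3 + 5 + 5 + 8
= 31

31


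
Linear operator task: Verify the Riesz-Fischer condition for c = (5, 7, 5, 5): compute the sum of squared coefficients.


sum |c_n|^2 = 5^2 + 7^2 + 5^2 + 5^2
= 25 + 49 + 25 + 25
= 124

124


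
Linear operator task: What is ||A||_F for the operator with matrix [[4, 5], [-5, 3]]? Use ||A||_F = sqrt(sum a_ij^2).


||A||_F^2 = sum a_ij^2
= 4^2 + 5^2 + (-5)^2 + 3^2
= 16 + 25 + 25 + 9 = 75
||A||_F = sqrt(75) = 8.6603

8.6603


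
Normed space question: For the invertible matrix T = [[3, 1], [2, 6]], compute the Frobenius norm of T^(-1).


det(T) = 3*6 - 1*2 = 16
T^(-1) = (1/16) * [[6, -1], [-2, 3]] = [[0.3750, -0.0625], [-0.1250, 0.1875]]
||T^(-1)||_F^2 = 0.3750^2 + (-0.0625)^2 + (-0.1250)^2 + 0.1875^2 = 0.1953
||T^(-1)||_F = sqrt(0.1953) = 0.4419

0.4419


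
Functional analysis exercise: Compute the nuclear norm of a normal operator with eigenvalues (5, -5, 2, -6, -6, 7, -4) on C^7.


For a normal operator, singular values equal |eigenvalues|.
Trace norm = sum |lambda_i| = 5 + 5 + 2 + 6 + 6 + 7 + 4
= 35

35


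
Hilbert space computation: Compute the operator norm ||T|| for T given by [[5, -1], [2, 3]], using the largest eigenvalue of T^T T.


A^T A = [[29, 1], [1, 10]]
trace(A^T A) = 39, det(A^T A) = 289
discriminant = 39^2 - 4*289 = 365
Largest eigenvalue of A^T A = (trace + sqrt(disc))/2 = 29.0525
||T|| = sqrt(29.0525) = 5.3900

5.3900


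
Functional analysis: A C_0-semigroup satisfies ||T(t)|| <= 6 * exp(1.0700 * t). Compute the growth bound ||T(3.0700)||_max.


||T(3.0700)|| <= 6 * exp(1.0700 * 3.0700)
= 6 * exp(3.2849)
= 6 * 26.7063
= 160.2379

160.2379


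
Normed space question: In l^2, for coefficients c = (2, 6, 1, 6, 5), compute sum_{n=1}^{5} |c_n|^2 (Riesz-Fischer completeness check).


sum |c_n|^2 = 2^2 + 6^2 + 1^2 + 6^2 + 5^2
= 4 + 36 + 1 + 36 + 25
= 102

102


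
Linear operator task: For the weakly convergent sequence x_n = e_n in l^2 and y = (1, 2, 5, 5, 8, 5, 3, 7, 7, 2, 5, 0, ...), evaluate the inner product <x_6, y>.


x_6 = e_6 is the standard basis vector with 1 in position 6.
<x_6, y> = y_6 = 5
As n -> infinity, <x_n, y> -> 0, confirming weak convergence of (x_n) to 0.

5


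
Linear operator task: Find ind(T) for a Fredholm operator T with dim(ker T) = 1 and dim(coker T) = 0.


The Fredholm index is defined as ind(T) = dim(ker T) - dim(coker T)
= 1 - 0
= 1

1


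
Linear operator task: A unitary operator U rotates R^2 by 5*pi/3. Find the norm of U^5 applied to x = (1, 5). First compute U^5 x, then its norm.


U is a rotation by theta = 5*pi/3
U^5 = rotation by 5*theta = 25*pi/3 = 1*pi/3 (mod 2*pi)
cos(1*pi/3) = 0.5000, sin(1*pi/3) = 0.8660
U^5 x = (0.5000 * 1 - 0.8660 * 5, 0.8660 * 1 + 0.5000 * 5)
= (-3.8301, 3.3660)
||U^5 x|| = sqrt((-3.8301)^2 + 3.3660^2) = sqrt(26.0000) = 5.0990

5.0990


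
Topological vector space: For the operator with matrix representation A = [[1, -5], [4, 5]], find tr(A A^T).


trace(A * A^T) = sum of squares of all entries
= 1^2 + (-5)^2 + 4^2 + 5^2
= 1 + 25 + 16 + 25
= 67

67


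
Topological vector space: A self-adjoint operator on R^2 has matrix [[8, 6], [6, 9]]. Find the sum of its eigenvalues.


For a self-adjoint (symmetric) matrix, the eigenvalues are real.
The sum of eigenvalues equals the trace of the matrix.
trace = 8 + 9 = 17

17


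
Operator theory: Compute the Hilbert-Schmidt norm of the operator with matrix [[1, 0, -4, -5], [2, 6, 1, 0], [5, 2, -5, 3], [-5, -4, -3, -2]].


The Hilbert-Schmidt norm is sqrt(sum of squares of all entries).
Sum of squares = 1^2 + 0^2 + (-4)^2 + (-5)^2 + 2^2 + 6^2 + 1^2 + 0^2 + 5^2 + 2^2 + (-5)^2 + 3^2 + (-5)^2 + (-4)^2 + (-3)^2 + (-2)^2
= 1 + 0 + 16 + 25 + 4 + 36 + 1 + 0 + 25 + 4 + 25 + 9 + 25 + 16 + 9 + 4 = 200
||T||_HS = sqrt(200) = 14.1421

14.1421


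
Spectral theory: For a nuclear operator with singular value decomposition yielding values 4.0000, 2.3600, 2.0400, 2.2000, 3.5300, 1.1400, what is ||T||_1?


The nuclear norm is the sum of all singular values.
||T||_1 = 4.0000 + 2.3600 + 2.0400 + 2.2000 + 3.5300 + 1.1400
= 15.2700

15.2700


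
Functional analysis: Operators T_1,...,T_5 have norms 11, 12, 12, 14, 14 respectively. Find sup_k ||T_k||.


By the Uniform Boundedness Principle, the supremum of norms is finite.
sup_k ||T_k|| = max(11, 12, 12, 14, 14) = 14

14


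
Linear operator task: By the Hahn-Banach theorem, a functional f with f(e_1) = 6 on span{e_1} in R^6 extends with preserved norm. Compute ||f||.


The norm of f is given by ||f|| = sup_{||x||=1} |f(x)|.
On span{e_1}, ||e_1|| = 1, so ||f|| = |f(e_1)| / ||e_1||
= |6| / 1 = 6.0000

6.0000


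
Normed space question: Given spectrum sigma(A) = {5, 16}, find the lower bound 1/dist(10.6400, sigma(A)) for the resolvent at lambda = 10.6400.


dist(10.6400, {5, 16}) = min(|10.6400 - 5|, |10.6400 - 16|)
= min(5.6400, 5.3600) = 5.3600
Resolvent bound = 1/5.3600 = 0.1866

0.1866


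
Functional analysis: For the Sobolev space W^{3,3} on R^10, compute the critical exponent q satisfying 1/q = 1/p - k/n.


Using the Sobolev embedding formula: 1/q = 1/p - k/n
1/q = 1/3 - 3/10 = 1/30
q = 1/(1/30) = 30

30.0000


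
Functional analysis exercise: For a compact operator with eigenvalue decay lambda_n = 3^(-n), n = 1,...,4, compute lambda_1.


The eigenvalue formula gives lambda_1 = 1/3^1
= 1/3
= 0.3333

0.3333


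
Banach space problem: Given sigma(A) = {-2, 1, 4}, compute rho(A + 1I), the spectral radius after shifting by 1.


Spectrum of A + 1I = {-1, 2, 5}
Spectral radius = max |lambda| over the shifted spectrum
= max(1, 2, 5) = 5

5


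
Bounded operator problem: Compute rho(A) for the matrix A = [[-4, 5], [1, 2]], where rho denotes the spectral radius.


For a 2x2 matrix, eigenvalues satisfy lambda^2 - (trace)*lambda + det = 0
trace = -4 + 2 = -2
det = -4*2 - 5*1 = -13
discriminant = (-2)^2 - 4*(-13) = 56
spectral radius = max |eigenvalue| = 4.7417

4.7417


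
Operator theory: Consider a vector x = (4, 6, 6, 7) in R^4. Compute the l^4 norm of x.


The l^4 norm = (sum |x_i|^4)^(1/4)
Sum of 4th powers = 256 + 1296 + 1296 + 2401 = 5249
||x||_4 = (5249)^(1/4) = 8.5118

8.5118


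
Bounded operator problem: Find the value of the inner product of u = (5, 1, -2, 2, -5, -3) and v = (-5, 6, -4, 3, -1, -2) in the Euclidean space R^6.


Computing the standard inner product <u, v> = sum u_i * v_i
= 5*-5 + 1*6 + -2*-4 + 2*3 + -5*-1 + -3*-2
= -25 + 6 + 8 + 6 + 5 + 6
= 6

6


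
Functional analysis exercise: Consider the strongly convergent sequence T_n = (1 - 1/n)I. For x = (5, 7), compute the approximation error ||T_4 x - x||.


T_4 x - x = (1 - 1/4)x - x = -x/4
||x|| = sqrt(74) = 8.6023
||T_4 x - x|| = ||x||/4 = 8.6023/4 = 2.1506

2.1506


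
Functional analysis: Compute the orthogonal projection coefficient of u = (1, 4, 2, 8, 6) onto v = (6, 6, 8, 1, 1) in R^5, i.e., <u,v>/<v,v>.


Computing <u,v> = 1*6 + 4*6 + 2*8 + 8*1 + 6*1 = 60
Computing <v,v> = 6^2 + 6^2 + 8^2 + 1^2 + 1^2 = 138
Projection coefficient = 60/138 = 0.4348

0.4348


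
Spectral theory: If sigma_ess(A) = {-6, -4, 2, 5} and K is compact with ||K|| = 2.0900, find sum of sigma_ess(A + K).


By Weyl's theorem, the essential spectrum is invariant under compact perturbations.
sigma_ess(A + K) = sigma_ess(A) = {-6, -4, 2, 5}
Sum = -6 + -4 + 2 + 5 = -3

-3


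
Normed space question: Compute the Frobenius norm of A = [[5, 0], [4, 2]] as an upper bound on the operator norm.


||A||_F^2 = sum a_ij^2
= 5^2 + 0^2 + 4^2 + 2^2
= 25 + 0 + 16 + 4 = 45
||A||_F = sqrt(45) = 6.7082

6.7082


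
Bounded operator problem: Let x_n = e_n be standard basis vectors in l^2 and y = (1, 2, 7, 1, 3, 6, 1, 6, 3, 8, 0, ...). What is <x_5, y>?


x_5 = e_5 is the standard basis vector with 1 in position 5.
<x_5, y> = y_5 = 3
As n -> infinity, <x_n, y> -> 0, confirming weak convergence of (x_n) to 0.

3


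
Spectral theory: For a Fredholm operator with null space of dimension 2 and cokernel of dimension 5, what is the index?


The Fredholm index is defined as ind(T) = dim(ker T) - dim(coker T)
= 2 - 5
= -3

-3


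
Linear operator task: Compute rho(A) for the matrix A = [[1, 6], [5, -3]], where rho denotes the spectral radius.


For a 2x2 matrix, eigenvalues satisfy lambda^2 - (trace)*lambda + det = 0
trace = 1 + -3 = -2
det = 1*-3 - 6*5 = -33
discriminant = (-2)^2 - 4*(-33) = 136
spectral radius = max |eigenvalue| = 6.8310

6.8310


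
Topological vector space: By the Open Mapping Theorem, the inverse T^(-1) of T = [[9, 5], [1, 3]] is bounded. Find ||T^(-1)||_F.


det(T) = 9*3 - 5*1 = 22
T^(-1) = (1/22) * [[3, -5], [-1, 9]] = [[0.1364, -0.2273], [-0.0455, 0.4091]]
||T^(-1)||_F^2 = 0.1364^2 + (-0.2273)^2 + (-0.0455)^2 + 0.4091^2 = 0.2397
||T^(-1)||_F = sqrt(0.2397) = 0.4896

0.4896


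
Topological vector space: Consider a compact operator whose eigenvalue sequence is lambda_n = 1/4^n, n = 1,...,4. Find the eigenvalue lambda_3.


The eigenvalue formula gives lambda_3 = 1/4^3
= 1/64
= 0.0156

0.0156


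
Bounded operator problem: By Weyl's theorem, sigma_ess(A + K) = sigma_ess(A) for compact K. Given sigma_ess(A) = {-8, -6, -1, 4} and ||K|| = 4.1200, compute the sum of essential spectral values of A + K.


By Weyl's theorem, the essential spectrum is invariant under compact perturbations.
sigma_ess(A + K) = sigma_ess(A) = {-8, -6, -1, 4}
Sum = -8 + -6 + -1 + 4 = -11

-11


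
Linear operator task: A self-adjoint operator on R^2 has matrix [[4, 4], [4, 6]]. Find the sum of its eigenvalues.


For a self-adjoint (symmetric) matrix, the eigenvalues are real.
The sum of eigenvalues equals the trace of the matrix.
trace = 4 + 6 = 10

10


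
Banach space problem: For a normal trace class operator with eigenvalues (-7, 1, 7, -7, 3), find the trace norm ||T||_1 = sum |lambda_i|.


For a normal operator, singular values equal |eigenvalues|.
Trace norm = sum |lambda_i| = 7 + 1 + 7 + 7 + 3
= 25

25


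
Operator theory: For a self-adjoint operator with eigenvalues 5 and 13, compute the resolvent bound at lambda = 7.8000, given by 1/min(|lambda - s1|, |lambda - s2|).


dist(7.8000, {5, 13}) = min(|7.8000 - 5|, |7.8000 - 13|)
= min(2.8000, 5.2000) = 2.8000
Resolvent bound = 1/2.8000 = 0.3571

0.3571


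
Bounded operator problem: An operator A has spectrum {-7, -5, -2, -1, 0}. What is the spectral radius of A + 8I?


Spectrum of A + 8I = {1, 3, 6, 7, 8}
Spectral radius = max |lambda| over the shifted spectrum
= max(1, 3, 6, 7, 8) = 8

8


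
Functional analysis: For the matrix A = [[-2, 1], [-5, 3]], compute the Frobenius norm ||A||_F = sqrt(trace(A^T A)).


||A||_F^2 = sum a_ij^2
= (-2)^2 + 1^2 + (-5)^2 + 3^2
= 4 + 1 + 25 + 9 = 39
||A||_F = sqrt(39) = 6.2450

6.2450


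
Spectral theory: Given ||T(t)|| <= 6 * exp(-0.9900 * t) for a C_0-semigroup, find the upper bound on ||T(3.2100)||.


||T(3.2100)|| <= 6 * exp(-0.9900 * 3.2100)
= 6 * exp(-3.1779)
= 6 * 0.0417
= 0.2500

0.2500


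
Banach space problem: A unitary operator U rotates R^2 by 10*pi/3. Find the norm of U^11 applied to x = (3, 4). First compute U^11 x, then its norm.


U is a rotation by theta = 10*pi/3
U^11 = rotation by 11*theta = 110*pi/3 = 2*pi/3 (mod 2*pi)
cos(2*pi/3) = -0.5000, sin(2*pi/3) = 0.8660
U^11 x = (-0.5000 * 3 - 0.8660 * 4, 0.8660 * 3 + -0.5000 * 4)
= (-4.9641, 0.5981)
||U^11 x|| = sqrt((-4.9641)^2 + 0.5981^2) = sqrt(25.0000) = 5.0000

5.0000


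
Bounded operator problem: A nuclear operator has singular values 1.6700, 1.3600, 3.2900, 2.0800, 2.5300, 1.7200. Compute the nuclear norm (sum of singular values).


The nuclear norm is the sum of all singular values.
||T||_1 = 1.6700 + 1.3600 + 3.2900 + 2.0800 + 2.5300 + 1.7200
= 12.6500

12.6500


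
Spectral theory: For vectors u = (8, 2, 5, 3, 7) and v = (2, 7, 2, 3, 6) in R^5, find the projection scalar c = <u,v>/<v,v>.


Computing <u,v> = 8*2 + 2*7 + 5*2 + 3*3 + 7*6 = 91
Computing <v,v> = 2^2 + 7^2 + 2^2 + 3^2 + 6^2 = 102
Projection coefficient = 91/102 = 0.8922

0.8922


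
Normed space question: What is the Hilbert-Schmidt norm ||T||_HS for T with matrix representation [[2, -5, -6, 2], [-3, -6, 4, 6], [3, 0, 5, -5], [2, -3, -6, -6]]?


The Hilbert-Schmidt norm is sqrt(sum of squares of all entries).
Sum of squares = 2^2 + (-5)^2 + (-6)^2 + 2^2 + (-3)^2 + (-6)^2 + 4^2 + 6^2 + 3^2 + 0^2 + 5^2 + (-5)^2 + 2^2 + (-3)^2 + (-6)^2 + (-6)^2
= 4 + 25 + 36 + 4 + 9 + 36 + 16 + 36 + 9 + 0 + 25 + 25 + 4 + 9 + 36 + 36 = 310
||T||_HS = sqrt(310) = 17.6068

17.6068


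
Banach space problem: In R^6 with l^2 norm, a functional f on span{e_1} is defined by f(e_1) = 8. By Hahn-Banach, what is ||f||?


The norm of f is given by ||f|| = sup_{||x||=1} |f(x)|.
On span{e_1}, ||e_1|| = 1, so ||f|| = |f(e_1)| / ||e_1||
= |8| / 1 = 8.0000

8.0000


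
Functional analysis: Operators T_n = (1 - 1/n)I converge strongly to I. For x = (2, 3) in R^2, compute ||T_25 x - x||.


T_25 x - x = (1 - 1/25)x - x = -x/25
||x|| = sqrt(13) = 3.6056
||T_25 x - x|| = ||x||/25 = 3.6056/25 = 0.1442

0.1442


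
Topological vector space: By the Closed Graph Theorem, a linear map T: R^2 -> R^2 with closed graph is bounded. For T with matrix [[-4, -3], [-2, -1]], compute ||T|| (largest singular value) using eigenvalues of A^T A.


A^T A = [[20, 14], [14, 10]]
trace(A^T A) = 30, det(A^T A) = 4
discriminant = 30^2 - 4*4 = 884
Largest eigenvalue of A^T A = (trace + sqrt(disc))/2 = 29.8661
||T|| = sqrt(29.8661) = 5.4650

5.4650


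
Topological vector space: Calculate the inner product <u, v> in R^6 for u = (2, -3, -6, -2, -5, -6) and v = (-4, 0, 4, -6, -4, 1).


Computing the standard inner product <u, v> = sum u_i * v_i
= 2*-4 + -3*0 + -6*4 + -2*-6 + -5*-4 + -6*1
= -8 + 0 + -24 + 12 + 20 + -6
= -6

-6


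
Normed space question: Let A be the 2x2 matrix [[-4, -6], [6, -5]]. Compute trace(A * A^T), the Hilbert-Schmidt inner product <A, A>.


trace(A * A^T) = sum of squares of all entries
= (-4)^2 + (-6)^2 + 6^2 + (-5)^2
= 16 + 36 + 36 + 25
= 113

113


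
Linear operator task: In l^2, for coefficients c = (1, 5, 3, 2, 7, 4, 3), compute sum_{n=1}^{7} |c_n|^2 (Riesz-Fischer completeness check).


sum |c_n|^2 = 1^2 + 5^2 + 3^2 + 2^2 + 7^2 + 4^2 + 3^2
= 1 + 25 + 9 + 4 + 49 + 16 + 9
= 113

113


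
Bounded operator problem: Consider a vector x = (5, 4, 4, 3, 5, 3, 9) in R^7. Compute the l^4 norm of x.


The l^4 norm = (sum |x_i|^4)^(1/4)
Sum of 4th powers = 625 + 256 + 256 + 81 + 625 + 81 + 6561 = 8485
||x||_4 = (8485)^(1/4) = 9.5976

9.5976


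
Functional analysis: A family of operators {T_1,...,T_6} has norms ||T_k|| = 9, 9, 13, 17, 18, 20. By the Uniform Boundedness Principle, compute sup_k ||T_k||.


By the Uniform Boundedness Principle, the supremum of norms is finite.
sup_k ||T_k|| = max(9, 9, 13, 17, 18, 20) = 20

20


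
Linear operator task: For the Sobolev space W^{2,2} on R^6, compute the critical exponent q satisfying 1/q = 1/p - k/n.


Using the Sobolev embedding formula: 1/q = 1/p - k/n
1/q = 1/2 - 2/6 = 1/6
q = 1/(1/6) = 6

6.0000


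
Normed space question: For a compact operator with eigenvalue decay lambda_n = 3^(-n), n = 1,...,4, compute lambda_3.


The eigenvalue formula gives lambda_3 = 1/3^3
= 1/27
= 0.0370

0.0370


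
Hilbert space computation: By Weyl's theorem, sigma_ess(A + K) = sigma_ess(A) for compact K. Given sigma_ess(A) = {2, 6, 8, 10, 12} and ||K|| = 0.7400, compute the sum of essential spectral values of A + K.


By Weyl's theorem, the essential spectrum is invariant under compact perturbations.
sigma_ess(A + K) = sigma_ess(A) = {2, 6, 8, 10, 12}
Sum = 2 + 6 + 8 + 10 + 12 = 38

38


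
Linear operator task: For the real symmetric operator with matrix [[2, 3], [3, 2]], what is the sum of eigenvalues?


For a self-adjoint (symmetric) matrix, the eigenvalues are real.
The sum of eigenvalues equals the trace of the matrix.
trace = 2 + 2 = 4

4


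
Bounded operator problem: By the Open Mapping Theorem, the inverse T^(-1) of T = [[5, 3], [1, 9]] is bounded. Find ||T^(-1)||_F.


det(T) = 5*9 - 3*1 = 42
T^(-1) = (1/42) * [[9, -3], [-1, 5]] = [[0.2143, -0.0714], [-0.0238, 0.1190]]
||T^(-1)||_F^2 = 0.2143^2 + (-0.0714)^2 + (-0.0238)^2 + 0.1190^2 = 0.0658
||T^(-1)||_F = sqrt(0.0658) = 0.2564

0.2564


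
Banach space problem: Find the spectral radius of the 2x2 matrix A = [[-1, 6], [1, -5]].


For a 2x2 matrix, eigenvalues satisfy lambda^2 - (trace)*lambda + det = 0
trace = -1 + -5 = -6
det = -1*-5 - 6*1 = -1
discriminant = (-6)^2 - 4*(-1) = 40
spectral radius = max |eigenvalue| = 6.1623

6.1623


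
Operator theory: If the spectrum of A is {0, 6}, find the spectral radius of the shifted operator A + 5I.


Spectrum of A + 5I = {5, 11}
Spectral radius = max |lambda| over the shifted spectrum
= max(5, 11) = 11

11


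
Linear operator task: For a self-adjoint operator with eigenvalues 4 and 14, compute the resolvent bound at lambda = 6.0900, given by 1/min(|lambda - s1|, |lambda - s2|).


dist(6.0900, {4, 14}) = min(|6.0900 - 4|, |6.0900 - 14|)
= min(2.0900, 7.9100) = 2.0900
Resolvent bound = 1/2.0900 = 0.4785

0.4785


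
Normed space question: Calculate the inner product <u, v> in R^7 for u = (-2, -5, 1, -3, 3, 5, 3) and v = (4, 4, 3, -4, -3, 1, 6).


Computing the standard inner product <u, v> = sum u_i * v_i
= -2*4 + -5*4 + 1*3 + -3*-4 + 3*-3 + 5*1 + 3*6
= -8 + -20 + 3 + 12 + -9 + 5 + 18
= 1

1


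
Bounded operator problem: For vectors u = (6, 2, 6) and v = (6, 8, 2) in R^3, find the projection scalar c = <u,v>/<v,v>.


Computing <u,v> = 6*6 + 2*8 + 6*2 = 64
Computing <v,v> = 6^2 + 8^2 + 2^2 = 104
Projection coefficient = 64/104 = 0.6154

0.6154


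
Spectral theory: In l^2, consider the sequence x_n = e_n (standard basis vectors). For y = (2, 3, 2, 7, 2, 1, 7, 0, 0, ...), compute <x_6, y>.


x_6 = e_6 is the standard basis vector with 1 in position 6.
<x_6, y> = y_6 = 1
As n -> infinity, <x_n, y> -> 0, confirming weak convergence of (x_n) to 0.

1


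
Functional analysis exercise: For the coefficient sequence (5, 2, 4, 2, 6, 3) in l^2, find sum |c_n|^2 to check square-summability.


sum |c_n|^2 = 5^2 + 2^2 + 4^2 + 2^2 + 6^2 + 3^2
= 25 + 4 + 16 + 4 + 36 + 9
= 94

94


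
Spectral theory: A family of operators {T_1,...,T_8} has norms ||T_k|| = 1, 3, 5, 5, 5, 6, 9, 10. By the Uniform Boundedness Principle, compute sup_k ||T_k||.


By the Uniform Boundedness Principle, the supremum of norms is finite.
sup_k ||T_k|| = max(1, 3, 5, 5, 5, 6, 9, 10) = 10

10


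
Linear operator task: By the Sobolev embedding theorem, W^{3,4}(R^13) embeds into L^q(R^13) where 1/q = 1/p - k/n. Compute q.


Using the Sobolev embedding formula: 1/q = 1/p - k/n
1/q = 1/4 - 3/13 = 1/52
q = 1/(1/52) = 52

52.0000


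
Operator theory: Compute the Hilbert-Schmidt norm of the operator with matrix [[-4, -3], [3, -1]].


The Hilbert-Schmidt norm is sqrt(sum of squares of all entries).
Sum of squares = (-4)^2 + (-3)^2 + 3^2 + (-1)^2
= 16 + 9 + 9 + 1 = 35
||T||_HS = sqrt(35) = 5.9161

5.9161


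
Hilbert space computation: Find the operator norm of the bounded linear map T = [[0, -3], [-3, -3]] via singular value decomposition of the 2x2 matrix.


A^T A = [[9, 9], [9, 18]]
trace(A^T A) = 27, det(A^T A) = 81
discriminant = 27^2 - 4*81 = 405
Largest eigenvalue of A^T A = (trace + sqrt(disc))/2 = 23.5623
||T|| = sqrt(23.5623) = 4.8541

4.8541


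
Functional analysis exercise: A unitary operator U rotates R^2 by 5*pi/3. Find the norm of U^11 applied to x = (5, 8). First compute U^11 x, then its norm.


U is a rotation by theta = 5*pi/3
U^11 = rotation by 11*theta = 55*pi/3 = 1*pi/3 (mod 2*pi)
cos(1*pi/3) = 0.5000, sin(1*pi/3) = 0.8660
U^11 x = (0.5000 * 5 - 0.8660 * 8, 0.8660 * 5 + 0.5000 * 8)
= (-4.4282, 8.3301)
||U^11 x|| = sqrt((-4.4282)^2 + 8.3301^2) = sqrt(89.0000) = 9.4340

9.4340


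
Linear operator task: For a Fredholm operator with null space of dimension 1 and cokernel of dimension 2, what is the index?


The Fredholm index is defined as ind(T) = dim(ker T) - dim(coker T)
= 1 - 2
= -1

-1


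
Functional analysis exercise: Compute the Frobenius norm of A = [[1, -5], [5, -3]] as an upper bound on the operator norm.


||A||_F^2 = sum a_ij^2
= 1^2 + (-5)^2 + 5^2 + (-3)^2
= 1 + 25 + 25 + 9 = 60
||A||_F = sqrt(60) = 7.7460

7.7460


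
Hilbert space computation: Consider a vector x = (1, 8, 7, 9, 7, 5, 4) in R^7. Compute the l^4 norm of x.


The l^4 norm = (sum |x_i|^4)^(1/4)
Sum of 4th powers = 1 + 4096 + 2401 + 6561 + 2401 + 625 + 256 = 16341
||x||_4 = (16341)^(1/4) = 11.3063

11.3063


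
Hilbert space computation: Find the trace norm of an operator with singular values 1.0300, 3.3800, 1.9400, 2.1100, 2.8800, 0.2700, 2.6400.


The nuclear norm is the sum of all singular values.
||T||_1 = 1.0300 + 3.3800 + 1.9400 + 2.1100 + 2.8800 + 0.2700 + 2.6400
= 14.2500

14.2500


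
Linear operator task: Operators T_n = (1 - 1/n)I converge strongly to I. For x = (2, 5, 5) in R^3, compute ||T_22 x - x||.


T_22 x - x = (1 - 1/22)x - x = -x/22
||x|| = sqrt(54) = 7.3485
||T_22 x - x|| = ||x||/22 = 7.3485/22 = 0.3340

0.3340


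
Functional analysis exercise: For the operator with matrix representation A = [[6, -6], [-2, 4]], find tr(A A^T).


trace(A * A^T) = sum of squares of all entries
= 6^2 + (-6)^2 + (-2)^2 + 4^2
= 36 + 36 + 4 + 16
= 92

92


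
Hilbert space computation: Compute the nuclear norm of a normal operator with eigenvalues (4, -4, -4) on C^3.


For a normal operator, singular values equal |eigenvalues|.
Trace norm = sum |lambda_i| = 4 + 4 + 4
= 12

12


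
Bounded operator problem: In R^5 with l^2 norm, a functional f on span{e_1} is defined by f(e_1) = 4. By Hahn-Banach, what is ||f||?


The norm of f is given by ||f|| = sup_{||x||=1} |f(x)|.
On span{e_1}, ||e_1|| = 1, so ||f|| = |f(e_1)| / ||e_1||
= |4| / 1 = 4.0000

4.0000


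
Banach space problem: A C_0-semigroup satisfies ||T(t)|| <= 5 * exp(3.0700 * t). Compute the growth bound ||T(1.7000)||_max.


||T(1.7000)|| <= 5 * exp(3.0700 * 1.7000)
= 5 * exp(5.2190)
= 5 * 184.7493
= 923.7467

923.7467


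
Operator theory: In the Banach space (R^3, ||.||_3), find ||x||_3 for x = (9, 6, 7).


The l^3 norm = (sum |x_i|^3)^(1/3)
Sum of 3th powers = 729 + 216 + 343 = 1288
||x||_3 = (1288)^(1/3) = 10.8802

10.8802


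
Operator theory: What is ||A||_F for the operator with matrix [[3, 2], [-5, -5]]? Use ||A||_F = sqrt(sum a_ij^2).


||A||_F^2 = sum a_ij^2
= 3^2 + 2^2 + (-5)^2 + (-5)^2
= 9 + 4 + 25 + 25 = 63
||A||_F = sqrt(63) = 7.9373

7.9373


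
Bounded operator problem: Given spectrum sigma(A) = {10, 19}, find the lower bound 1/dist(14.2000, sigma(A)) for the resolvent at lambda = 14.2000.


dist(14.2000, {10, 19}) = min(|14.2000 - 10|, |14.2000 - 19|)
= min(4.2000, 4.8000) = 4.2000
Resolvent bound = 1/4.2000 = 0.2381

0.2381


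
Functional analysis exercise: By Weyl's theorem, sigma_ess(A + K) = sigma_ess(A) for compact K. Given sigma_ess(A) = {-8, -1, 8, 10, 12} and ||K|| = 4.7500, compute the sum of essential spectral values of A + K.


By Weyl's theorem, the essential spectrum is invariant under compact perturbations.
sigma_ess(A + K) = sigma_ess(A) = {-8, -1, 8, 10, 12}
Sum = -8 + -1 + 8 + 10 + 12 = 21

21


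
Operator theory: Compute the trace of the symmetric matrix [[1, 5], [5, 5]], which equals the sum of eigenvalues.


For a self-adjoint (symmetric) matrix, the eigenvalues are real.
The sum of eigenvalues equals the trace of the matrix.
trace = 1 + 5 = 6

6


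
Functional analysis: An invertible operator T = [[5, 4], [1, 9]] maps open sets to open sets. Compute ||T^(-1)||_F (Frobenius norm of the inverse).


det(T) = 5*9 - 4*1 = 41
T^(-1) = (1/41) * [[9, -4], [-1, 5]] = [[0.2195, -0.0976], [-0.0244, 0.1220]]
||T^(-1)||_F^2 = 0.2195^2 + (-0.0976)^2 + (-0.0244)^2 + 0.1220^2 = 0.0732
||T^(-1)||_F = sqrt(0.0732) = 0.2705

0.2705


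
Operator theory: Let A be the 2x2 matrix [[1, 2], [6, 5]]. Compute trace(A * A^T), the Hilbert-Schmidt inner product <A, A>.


trace(A * A^T) = sum of squares of all entries
= 1^2 + 2^2 + 6^2 + 5^2
= 1 + 4 + 36 + 25
= 66

66


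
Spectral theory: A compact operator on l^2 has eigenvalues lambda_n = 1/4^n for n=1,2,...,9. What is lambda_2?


The eigenvalue formula gives lambda_2 = 1/4^2
= 1/16
= 0.0625

0.0625


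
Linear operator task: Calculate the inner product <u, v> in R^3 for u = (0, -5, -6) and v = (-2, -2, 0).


Computing the standard inner product <u, v> = sum u_i * v_i
= 0*-2 + -5*-2 + -6*0
= 0 + 10 + 0
= 10

10


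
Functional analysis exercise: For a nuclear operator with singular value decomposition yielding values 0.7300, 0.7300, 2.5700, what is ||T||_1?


The nuclear norm is the sum of all singular values.
||T||_1 = 0.7300 + 0.7300 + 2.5700
= 4.0300

4.0300


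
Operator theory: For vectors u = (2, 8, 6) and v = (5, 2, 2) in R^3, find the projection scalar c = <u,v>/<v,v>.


Computing <u,v> = 2*5 + 8*2 + 6*2 = 38
Computing <v,v> = 5^2 + 2^2 + 2^2 = 33
Projection coefficient = 38/33 = 1.1515

1.1515


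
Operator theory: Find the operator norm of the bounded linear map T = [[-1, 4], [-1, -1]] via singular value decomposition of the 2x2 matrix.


A^T A = [[2, -3], [-3, 17]]
trace(A^T A) = 19, det(A^T A) = 25
discriminant = 19^2 - 4*25 = 261
Largest eigenvalue of A^T A = (trace + sqrt(disc))/2 = 17.5777
||T|| = sqrt(17.5777) = 4.1926

4.1926


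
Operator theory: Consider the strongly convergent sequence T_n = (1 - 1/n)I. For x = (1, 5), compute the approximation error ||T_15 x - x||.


T_15 x - x = (1 - 1/15)x - x = -x/15
||x|| = sqrt(26) = 5.0990
||T_15 x - x|| = ||x||/15 = 5.0990/15 = 0.3399

0.3399


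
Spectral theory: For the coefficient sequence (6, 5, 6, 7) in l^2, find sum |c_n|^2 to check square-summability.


sum |c_n|^2 = 6^2 + 5^2 + 6^2 + 7^2
= 36 + 25 + 36 + 49
= 146

146


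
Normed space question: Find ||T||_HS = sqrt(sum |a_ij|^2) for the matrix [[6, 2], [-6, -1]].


The Hilbert-Schmidt norm is sqrt(sum of squares of all entries).
Sum of squares = 6^2 + 2^2 + (-6)^2 + (-1)^2
= 36 + 4 + 36 + 1 = 77
||T||_HS = sqrt(77) = 8.7750

8.7750


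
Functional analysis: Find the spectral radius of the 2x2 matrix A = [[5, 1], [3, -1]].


For a 2x2 matrix, eigenvalues satisfy lambda^2 - (trace)*lambda + det = 0
trace = 5 + -1 = 4
det = 5*-1 - 1*3 = -8
discriminant = 4^2 - 4*(-8) = 48
spectral radius = max |eigenvalue| = 5.4641

5.4641


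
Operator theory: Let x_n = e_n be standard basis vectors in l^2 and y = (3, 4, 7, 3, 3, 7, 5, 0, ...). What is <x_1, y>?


x_1 = e_1 is the standard basis vector with 1 in position 1.
<x_1, y> = y_1 = 3
As n -> infinity, <x_n, y> -> 0, confirming weak convergence of (x_n) to 0.

3


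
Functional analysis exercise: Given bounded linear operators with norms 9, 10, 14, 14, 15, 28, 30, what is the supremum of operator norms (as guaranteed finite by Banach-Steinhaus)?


By the Uniform Boundedness Principle, the supremum of norms is finite.
sup_k ||T_k|| = max(9, 10, 14, 14, 15, 28, 30) = 30

30


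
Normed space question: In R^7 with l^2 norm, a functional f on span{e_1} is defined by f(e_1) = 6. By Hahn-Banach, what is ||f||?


The norm of f is given by ||f|| = sup_{||x||=1} |f(x)|.
On span{e_1}, ||e_1|| = 1, so ||f|| = |f(e_1)| / ||e_1||
= |6| / 1 = 6.0000

6.0000


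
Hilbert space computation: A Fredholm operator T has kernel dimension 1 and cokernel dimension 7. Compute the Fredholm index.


The Fredholm index is defined as ind(T) = dim(ker T) - dim(coker T)
= 1 - 7
= -6

-6


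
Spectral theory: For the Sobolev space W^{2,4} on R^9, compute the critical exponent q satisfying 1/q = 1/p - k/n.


Using the Sobolev embedding formula: 1/q = 1/p - k/n
1/q = 1/4 - 2/9 = 1/36
q = 1/(1/36) = 36

36.0000


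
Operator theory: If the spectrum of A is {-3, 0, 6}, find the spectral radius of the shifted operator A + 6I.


Spectrum of A + 6I = {3, 6, 12}
Spectral radius = max |lambda| over the shifted spectrum
= max(3, 6, 12) = 12

12


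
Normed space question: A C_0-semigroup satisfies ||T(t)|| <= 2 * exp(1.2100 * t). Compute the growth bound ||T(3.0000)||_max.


||T(3.0000)|| <= 2 * exp(1.2100 * 3.0000)
= 2 * exp(3.6300)
= 2 * 37.7128
= 75.4256

75.4256


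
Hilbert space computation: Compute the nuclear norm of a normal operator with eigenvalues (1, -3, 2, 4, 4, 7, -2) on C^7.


For a normal operator, singular values equal |eigenvalues|.
Trace norm = sum |lambda_i| = 1 + 3 + 2 + 4 + 4 + 7 + 2
= 23

23


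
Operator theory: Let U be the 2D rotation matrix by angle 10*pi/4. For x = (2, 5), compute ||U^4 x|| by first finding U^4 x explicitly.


U is a rotation by theta = 10*pi/4
U^4 = rotation by 4*theta = 40*pi/4 = 0*pi/4 (mod 2*pi)
cos(0*pi/4) = 1.0000, sin(0*pi/4) = 0.0000
U^4 x = (1.0000 * 2 - 0.0000 * 5, 0.0000 * 2 + 1.0000 * 5)
= (2.0000, 5.0000)
||U^4 x|| = sqrt(2.0000^2 + 5.0000^2) = sqrt(29.0000) = 5.3852

5.3852


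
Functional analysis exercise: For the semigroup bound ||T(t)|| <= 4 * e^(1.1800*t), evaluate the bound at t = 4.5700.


||T(4.5700)|| <= 4 * exp(1.1800 * 4.5700)
= 4 * exp(5.3926)
= 4 * 219.7741
= 879.0962

879.0962


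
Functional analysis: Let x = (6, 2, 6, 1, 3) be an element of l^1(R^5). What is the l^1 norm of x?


The l^1 norm equals the sum of absolute values of all components.
||x||_1 = 6 + 2 + 6 + 1 + 3
= 18

18.0000
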